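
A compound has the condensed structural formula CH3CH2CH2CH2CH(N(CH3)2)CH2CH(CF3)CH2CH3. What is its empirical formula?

Element totals:
  C: 12
  H: 24
  F: 3
  N: 1
Molecular formula: C12H24F3N.
gcd of subscripts (12, 3, 24, 1) = 1, so the empirical formula equals the molecular formula.

C12H24F3N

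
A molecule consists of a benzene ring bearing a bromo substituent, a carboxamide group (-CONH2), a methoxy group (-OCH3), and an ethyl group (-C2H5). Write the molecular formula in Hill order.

C10H12BrNO2

Atom tally by fragment:
  benzene ring core → C:6 H:6
  (− 4 ring H displaced by substituents)
  + Br → Br:1
  + CONH2 → C:1 H:2 O:1 N:1
  + OCH3 → C:1 H:3 O:1
  + C2H5 → C:2 H:5
Element totals:
  C: 10
  H: 12
  Br: 1
  N: 1
  O: 2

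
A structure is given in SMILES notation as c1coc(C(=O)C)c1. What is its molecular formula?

Atom tally by fragment:
  furan ring core → C:4 H:4 O:1
  (− 1 ring H displaced by substituents)
  + COCH3 → C:2 H:3 O:1
Element totals:
  C: 6
  H: 6
  O: 2

C6H6O2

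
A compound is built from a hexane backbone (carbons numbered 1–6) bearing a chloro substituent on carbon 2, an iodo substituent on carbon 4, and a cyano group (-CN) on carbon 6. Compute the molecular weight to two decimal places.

271.53 g/mol

Atom tally by fragment:
  CH3 → C:1 H:3
  CH(Cl) → C:1 H:1 Cl:1
  CH2 → C:1 H:2
  CH(I) → C:1 H:1 I:1
  CH2 → C:1 H:2
  CH2CN → C:2 H:2 N:1
Element totals:
  C: 7
  H: 11
  Cl: 1
  I: 1
  N: 1
Molecular formula: C7H11ClIN.
  M = 7(12.011) + 11(1.008) + 35.45 + 126.904 + 14.007
    = 84.077 + 11.088 + 35.450 + 126.904 + 14.007 = 271.526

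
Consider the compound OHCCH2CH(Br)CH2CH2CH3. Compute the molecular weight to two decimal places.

179.06 g/mol

Atom tally by fragment:
  OHCCH2 → C:2 H:3 O:1
  CH(Br) → C:1 H:1 Br:1
  CH2 → C:1 H:2
  CH2 → C:1 H:2
  CH3 → C:1 H:3
Element totals:
  C: 6
  H: 11
  Br: 1
  O: 1
Molecular formula: C6H11BrO.
  M = 6(12.011) + 11(1.008) + 79.904 + 15.999
    = 72.066 + 11.088 + 79.904 + 15.999 = 179.057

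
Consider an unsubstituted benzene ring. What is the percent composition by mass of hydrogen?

7.74%

Atom tally by fragment:
  benzene ring core → C:6 H:6
Element totals:
  C: 6
  H: 6
Molecular formula: C6H6.
Molar mass = 78.114 g/mol.
Mass from H: 6 × 1.008 = 6.048 g/mol.
%H = 6.048 / 78.114 × 100 = 7.74%.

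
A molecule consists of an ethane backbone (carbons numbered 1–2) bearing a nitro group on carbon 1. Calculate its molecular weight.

75.07 g/mol

Atom tally by fragment:
  O2NCH2 → C:1 H:2 N:1 O:2
  CH3 → C:1 H:3
Element totals:
  C: 2
  H: 5
  N: 1
  O: 2
Molecular formula: C2H5NO2.
  M = 2(12.011) + 5(1.008) + 14.007 + 2(15.999)
    = 24.022 + 5.040 + 14.007 + 31.998 = 75.067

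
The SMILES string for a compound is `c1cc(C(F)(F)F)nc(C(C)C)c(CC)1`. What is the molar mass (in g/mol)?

217.23 g/mol

Atom tally by fragment:
  pyridine ring core → C:5 H:5 N:1
  (− 3 ring H displaced by substituents)
  + CF3 → C:1 F:3
  + CH(CH3)2 → C:3 H:7
  + C2H5 → C:2 H:5
Element totals:
  C: 11
  H: 14
  F: 3
  N: 1
Molecular formula: C11H14F3N.
  M = 11(12.011) + 14(1.008) + 3(18.998) + 14.007
    = 132.121 + 14.112 + 56.994 + 14.007 = 217.234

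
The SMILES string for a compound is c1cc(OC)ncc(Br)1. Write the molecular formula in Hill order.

Atom tally by fragment:
  pyridine ring core → C:5 H:5 N:1
  (− 2 ring H displaced by substituents)
  + OCH3 → C:1 H:3 O:1
  + Br → Br:1
Element totals:
  C: 6
  H: 6
  Br: 1
  N: 1
  O: 1

C6H6BrNO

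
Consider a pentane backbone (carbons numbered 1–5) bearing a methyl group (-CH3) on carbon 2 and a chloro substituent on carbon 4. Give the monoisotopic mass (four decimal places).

120.0706

Atom tally by fragment:
  CH3 → C:1 H:3
  CH(CH3) → C:2 H:4
  CH2 → C:1 H:2
  CH(Cl) → C:1 H:1 Cl:1
  CH3 → C:1 H:3
Element totals:
  C: 6
  H: 13
  Cl: 1
Molecular formula: C6H13Cl.
  M = 6(12.0) + 13(1.007825) + 34.968853
    = 72.000000 + 13.101725 + 34.968853 = 120.070578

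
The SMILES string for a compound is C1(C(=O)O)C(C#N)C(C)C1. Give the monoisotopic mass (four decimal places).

Atom tally by fragment:
  cyclobutane ring core → C:4 H:8
  (− 3 ring H displaced by substituents)
  + COOH → C:1 H:1 O:2
  + CN → C:1 N:1
  + CH3 → C:1 H:3
Element totals:
  C: 7
  H: 9
  N: 1
  O: 2
Molecular formula: C7H9NO2.
  M = 7(12.0) + 9(1.007825) + 14.003074 + 2(15.994915)
    = 84.000000 + 9.070425 + 14.003074 + 31.989830 = 139.063329

139.0633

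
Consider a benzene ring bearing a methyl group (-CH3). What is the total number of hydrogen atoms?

8

Atom tally by fragment:
  benzene ring core → C:6 H:6
  (− 1 ring H displaced by substituents)
  + CH3 → C:1 H:3
Element totals:
  C: 7
  H: 8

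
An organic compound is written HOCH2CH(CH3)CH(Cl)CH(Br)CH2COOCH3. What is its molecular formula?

C8H14BrClO3

Atom tally by fragment:
  HOCH2 → C:1 H:3 O:1
  CH(CH3) → C:2 H:4
  CH(Cl) → C:1 H:1 Cl:1
  CH(Br) → C:1 H:1 Br:1
  CH2COOCH3 → C:3 H:5 O:2
Element totals:
  C: 8
  H: 14
  Br: 1
  Cl: 1
  O: 3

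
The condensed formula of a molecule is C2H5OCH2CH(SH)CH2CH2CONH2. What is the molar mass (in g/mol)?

177.26 g/mol

Element totals:
  C: 7
  H: 15
  N: 1
  O: 2
  S: 1
Molecular formula: C7H15NO2S.
  M = 7(12.011) + 15(1.008) + 14.007 + 2(15.999) + 32.06
    = 84.077 + 15.120 + 14.007 + 31.998 + 32.060 = 177.262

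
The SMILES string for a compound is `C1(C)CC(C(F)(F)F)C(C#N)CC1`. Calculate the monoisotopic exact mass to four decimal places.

Atom tally by fragment:
  cyclohexane ring core → C:6 H:12
  (− 3 ring H displaced by substituents)
  + CH3 → C:1 H:3
  + CF3 → C:1 F:3
  + CN → C:1 N:1
Element totals:
  C: 9
  H: 12
  F: 3
  N: 1
Molecular formula: C9H12F3N.
  M = 9(12.0) + 12(1.007825) + 3(18.998403) + 14.003074
    = 108.000000 + 12.093900 + 56.995209 + 14.003074 = 191.092183

191.0922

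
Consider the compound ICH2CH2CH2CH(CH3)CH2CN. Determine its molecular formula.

C7H12IN

Element totals:
  C: 7
  H: 12
  I: 1
  N: 1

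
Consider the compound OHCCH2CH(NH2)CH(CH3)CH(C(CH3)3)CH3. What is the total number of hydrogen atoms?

23

Atom tally by fragment:
  OHCCH2 → C:2 H:3 O:1
  CH(NH2) → C:1 H:3 N:1
  CH(CH3) → C:2 H:4
  CH(C(CH3)3) → C:5 H:10
  CH3 → C:1 H:3
Element totals:
  C: 11
  H: 23
  N: 1
  O: 1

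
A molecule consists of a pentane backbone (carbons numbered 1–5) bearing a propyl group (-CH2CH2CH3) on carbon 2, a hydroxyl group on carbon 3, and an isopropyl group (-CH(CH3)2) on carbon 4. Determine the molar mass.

172.31 g/mol

Atom tally by fragment:
  CH3 → C:1 H:3
  CH(CH2CH2CH3) → C:4 H:8
  CH(OH) → C:1 H:2 O:1
  CH(CH(CH3)2) → C:4 H:8
  CH3 → C:1 H:3
Element totals:
  C: 11
  H: 24
  O: 1
Molecular formula: C11H24O.
  M = 11(12.011) + 24(1.008) + 15.999
    = 132.121 + 24.192 + 15.999 = 172.312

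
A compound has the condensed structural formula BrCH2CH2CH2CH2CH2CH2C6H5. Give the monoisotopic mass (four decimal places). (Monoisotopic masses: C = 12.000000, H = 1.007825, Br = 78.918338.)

240.0514

Element totals:
  C: 12
  H: 17
  Br: 1
Molecular formula: C12H17Br.
  M = 12(12.0) + 17(1.007825) + 78.918338
    = 144.000000 + 17.133025 + 78.918338 = 240.051363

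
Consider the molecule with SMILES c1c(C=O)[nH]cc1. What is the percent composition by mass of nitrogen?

14.73%

Atom tally by fragment:
  pyrrole ring core → C:4 H:5 N:1
  (− 1 ring H displaced by substituents)
  + CHO → C:1 H:1 O:1
Element totals:
  C: 5
  H: 5
  N: 1
  O: 1
Molecular formula: C5H5NO.
Molar mass = 95.101 g/mol.
Mass from N: 1 × 14.007 = 14.007 g/mol.
%N = 14.007 / 95.101 × 100 = 14.73%.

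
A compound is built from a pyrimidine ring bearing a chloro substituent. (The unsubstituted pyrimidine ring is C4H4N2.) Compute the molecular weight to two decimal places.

Atom tally by fragment:
  pyrimidine ring core → C:4 H:4 N:2
  (− 1 ring H displaced by substituents)
  + Cl → Cl:1
Element totals:
  C: 4
  H: 3
  Cl: 1
  N: 2
Molecular formula: C4H3ClN2.
  M = 4(12.011) + 3(1.008) + 35.45 + 2(14.007)
    = 48.044 + 3.024 + 35.450 + 28.014 = 114.532

114.53 g/mol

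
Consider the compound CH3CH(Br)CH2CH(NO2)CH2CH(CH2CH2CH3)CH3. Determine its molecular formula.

Atom tally by fragment:
  CH3 → C:1 H:3
  CH(Br) → C:1 H:1 Br:1
  CH2 → C:1 H:2
  CH(NO2) → C:1 H:1 N:1 O:2
  CH2 → C:1 H:2
  CH(CH2CH2CH3) → C:4 H:8
  CH3 → C:1 H:3
Element totals:
  C: 10
  H: 20
  Br: 1
  N: 1
  O: 2

C10H20BrNO2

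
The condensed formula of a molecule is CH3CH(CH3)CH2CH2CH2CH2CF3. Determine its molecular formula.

Element totals:
  C: 8
  H: 15
  F: 3

C8H15F3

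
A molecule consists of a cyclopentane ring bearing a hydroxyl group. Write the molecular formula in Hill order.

Atom tally by fragment:
  cyclopentane ring core → C:5 H:10
  (− 1 ring H displaced by substituents)
  + OH → O:1 H:1
Element totals:
  C: 5
  H: 10
  O: 1

C5H10O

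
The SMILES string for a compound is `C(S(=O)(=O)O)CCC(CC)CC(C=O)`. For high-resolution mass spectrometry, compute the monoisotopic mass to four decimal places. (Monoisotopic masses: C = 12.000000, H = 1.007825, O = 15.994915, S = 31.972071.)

Atom tally by fragment:
  HO3SCH2 → C:1 H:3 S:1 O:3
  CH2 → C:1 H:2
  CH2 → C:1 H:2
  CH(C2H5) → C:3 H:6
  CH2 → C:1 H:2
  CH2CHO → C:2 H:3 O:1
Element totals:
  C: 9
  H: 18
  O: 4
  S: 1
Molecular formula: C9H18O4S.
  M = 9(12.0) + 18(1.007825) + 4(15.994915) + 31.972071
    = 108.000000 + 18.140850 + 63.979660 + 31.972071 = 222.092581

222.0926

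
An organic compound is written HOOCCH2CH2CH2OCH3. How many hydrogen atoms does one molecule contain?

Atom tally by fragment:
  HOOCCH2 → C:2 H:3 O:2
  CH2 → C:1 H:2
  CH2OCH3 → C:2 H:5 O:1
Element totals:
  C: 5
  H: 10
  O: 3

10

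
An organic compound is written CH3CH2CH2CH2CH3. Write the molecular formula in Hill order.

Atom tally by fragment:
  CH3 → C:1 H:3
  CH2 → C:1 H:2
  CH2 → C:1 H:2
  CH2 → C:1 H:2
  CH3 → C:1 H:3
Element totals:
  C: 5
  H: 12

C5H12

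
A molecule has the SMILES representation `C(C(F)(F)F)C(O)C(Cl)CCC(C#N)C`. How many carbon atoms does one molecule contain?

9

Atom tally by fragment:
  F3CCH2 → C:2 H:2 F:3
  CH(OH) → C:1 H:2 O:1
  CH(Cl) → C:1 H:1 Cl:1
  CH2 → C:1 H:2
  CH2 → C:1 H:2
  CH(CN) → C:2 H:1 N:1
  CH3 → C:1 H:3
Element totals:
  C: 9
  H: 13
  Cl: 1
  F: 3
  N: 1
  O: 1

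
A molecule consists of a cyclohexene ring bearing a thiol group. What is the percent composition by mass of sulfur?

28.07%

Atom tally by fragment:
  cyclohexene ring core → C:6 H:10
  (− 1 ring H displaced by substituents)
  + SH → S:1 H:1
Element totals:
  C: 6
  H: 10
  S: 1
Molecular formula: C6H10S.
Molar mass = 114.206 g/mol.
Mass from S: 1 × 32.06 = 32.060 g/mol.
%S = 32.060 / 114.206 × 100 = 28.07%.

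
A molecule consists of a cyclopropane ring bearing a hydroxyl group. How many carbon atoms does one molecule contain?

3

Atom tally by fragment:
  cyclopropane ring core → C:3 H:6
  (− 1 ring H displaced by substituents)
  + OH → O:1 H:1
Element totals:
  C: 3
  H: 6
  O: 1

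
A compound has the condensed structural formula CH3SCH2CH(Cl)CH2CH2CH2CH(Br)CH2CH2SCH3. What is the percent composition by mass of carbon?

Atom tally by fragment:
  CH3SCH2 → C:2 H:5 S:1
  CH(Cl) → C:1 H:1 Cl:1
  CH2 → C:1 H:2
  CH2 → C:1 H:2
  CH2 → C:1 H:2
  CH(Br) → C:1 H:1 Br:1
  CH2 → C:1 H:2
  CH2SCH3 → C:2 H:5 S:1
Element totals:
  C: 10
  H: 20
  Br: 1
  Cl: 1
  S: 2
Molecular formula: C10H20BrClS2.
Molar mass = 319.744 g/mol.
Mass from C: 10 × 12.011 = 120.110 g/mol.
%C = 120.110 / 319.744 × 100 = 37.56%.

37.56%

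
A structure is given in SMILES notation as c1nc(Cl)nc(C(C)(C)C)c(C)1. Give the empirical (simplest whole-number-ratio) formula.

C9H13ClN2

Atom tally by fragment:
  pyrimidine ring core → C:4 H:4 N:2
  (− 3 ring H displaced by substituents)
  + Cl → Cl:1
  + C(CH3)3 → C:4 H:9
  + CH3 → C:1 H:3
Element totals:
  C: 9
  H: 13
  Cl: 1
  N: 2
Molecular formula: C9H13ClN2.
gcd of subscripts (9, 1, 13, 2) = 1, so the empirical formula equals the molecular formula.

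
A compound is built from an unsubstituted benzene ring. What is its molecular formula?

C6H6

Atom tally by fragment:
  benzene ring core → C:6 H:6
Element totals:
  C: 6
  H: 6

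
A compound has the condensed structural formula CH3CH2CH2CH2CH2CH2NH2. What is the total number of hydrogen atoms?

15

Atom tally by fragment:
  CH3 → C:1 H:3
  CH2 → C:1 H:2
  CH2 → C:1 H:2
  CH2 → C:1 H:2
  CH2 → C:1 H:2
  CH2NH2 → C:1 H:4 N:1
Element totals:
  C: 6
  H: 15
  N: 1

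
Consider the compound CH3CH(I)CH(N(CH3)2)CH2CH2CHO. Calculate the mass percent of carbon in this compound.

Atom tally by fragment:
  CH3 → C:1 H:3
  CH(I) → C:1 H:1 I:1
  CH(N(CH3)2) → C:3 H:7 N:1
  CH2 → C:1 H:2
  CH2CHO → C:2 H:3 O:1
Element totals:
  C: 8
  H: 16
  I: 1
  N: 1
  O: 1
Molecular formula: C8H16INO.
Molar mass = 269.126 g/mol.
Mass from C: 8 × 12.011 = 96.088 g/mol.
%C = 96.088 / 269.126 × 100 = 35.70%.

35.70%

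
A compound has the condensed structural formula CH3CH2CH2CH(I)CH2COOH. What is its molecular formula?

Atom tally by fragment:
  CH3 → C:1 H:3
  CH2 → C:1 H:2
  CH2 → C:1 H:2
  CH(I) → C:1 H:1 I:1
  CH2COOH → C:2 H:3 O:2
Element totals:
  C: 6
  H: 11
  I: 1
  O: 2

C6H11IO2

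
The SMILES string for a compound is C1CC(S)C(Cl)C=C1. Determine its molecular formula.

C6H9ClS

Atom tally by fragment:
  cyclohexene ring core → C:6 H:10
  (− 2 ring H displaced by substituents)
  + SH → S:1 H:1
  + Cl → Cl:1
Element totals:
  C: 6
  H: 9
  Cl: 1
  S: 1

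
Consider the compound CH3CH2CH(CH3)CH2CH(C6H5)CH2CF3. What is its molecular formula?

C14H19F3

Atom tally by fragment:
  CH3 → C:1 H:3
  CH2 → C:1 H:2
  CH(CH3) → C:2 H:4
  CH2 → C:1 H:2
  CH(C6H5) → C:7 H:6
  CH2CF3 → C:2 H:2 F:3
Element totals:
  C: 14
  H: 19
  F: 3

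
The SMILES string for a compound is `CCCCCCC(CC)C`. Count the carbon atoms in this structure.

10

Atom tally by fragment:
  CH3 → C:1 H:3
  CH2 → C:1 H:2
  CH2 → C:1 H:2
  CH2 → C:1 H:2
  CH2 → C:1 H:2
  CH2 → C:1 H:2
  CH(C2H5) → C:3 H:6
  CH3 → C:1 H:3
Element totals:
  C: 10
  H: 22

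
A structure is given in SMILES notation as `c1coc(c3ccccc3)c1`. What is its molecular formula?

C10H8O

Atom tally by fragment:
  furan ring core → C:4 H:4 O:1
  (− 1 ring H displaced by substituents)
  + C6H5 → C:6 H:5
Element totals:
  C: 10
  H: 8
  O: 1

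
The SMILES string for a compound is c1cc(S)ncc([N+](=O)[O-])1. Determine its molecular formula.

C5H4N2O2S

Atom tally by fragment:
  pyridine ring core → C:5 H:5 N:1
  (− 2 ring H displaced by substituents)
  + SH → S:1 H:1
  + NO2 → N:1 O:2
Element totals:
  C: 5
  H: 4
  N: 2
  O: 2
  S: 1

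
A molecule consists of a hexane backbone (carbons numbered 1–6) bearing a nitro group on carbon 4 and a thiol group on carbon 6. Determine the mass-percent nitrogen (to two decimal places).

8.58%

Atom tally by fragment:
  CH3 → C:1 H:3
  CH2 → C:1 H:2
  CH2 → C:1 H:2
  CH(NO2) → C:1 H:1 N:1 O:2
  CH2 → C:1 H:2
  CH2SH → C:1 H:3 S:1
Element totals:
  C: 6
  H: 13
  N: 1
  O: 2
  S: 1
Molecular formula: C6H13NO2S.
Molar mass = 163.235 g/mol.
Mass from N: 1 × 14.007 = 14.007 g/mol.
%N = 14.007 / 163.235 × 100 = 8.58%.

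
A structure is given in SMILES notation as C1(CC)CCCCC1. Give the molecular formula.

C8H16

Atom tally by fragment:
  cyclohexane ring core → C:6 H:12
  (− 1 ring H displaced by substituents)
  + C2H5 → C:2 H:5
Element totals:
  C: 8
  H: 16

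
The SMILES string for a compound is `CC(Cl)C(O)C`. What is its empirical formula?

Atom tally by fragment:
  CH3 → C:1 H:3
  CH(Cl) → C:1 H:1 Cl:1
  CH(OH) → C:1 H:2 O:1
  CH3 → C:1 H:3
Element totals:
  C: 4
  H: 9
  Cl: 1
  O: 1
Molecular formula: C4H9ClO.
gcd of subscripts (4, 1, 9, 1) = 1, so the empirical formula equals the molecular formula.

C4H9ClO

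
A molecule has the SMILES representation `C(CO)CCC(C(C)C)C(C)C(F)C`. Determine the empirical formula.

Atom tally by fragment:
  HOCH2CH2 → C:2 H:5 O:1
  CH2 → C:1 H:2
  CH2 → C:1 H:2
  CH(CH(CH3)2) → C:4 H:8
  CH(CH3) → C:2 H:4
  CH(F) → C:1 H:1 F:1
  CH3 → C:1 H:3
Element totals:
  C: 12
  H: 25
  F: 1
  O: 1
Molecular formula: C12H25FO.
gcd of subscripts (12, 1, 25, 1) = 1, so the empirical formula equals the molecular formula.

C12H25FO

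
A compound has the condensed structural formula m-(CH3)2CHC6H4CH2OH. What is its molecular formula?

Atom tally by fragment:
  benzene ring core → C:6 H:6
  (− 2 ring H displaced by substituents)
  + CH(CH3)2 → C:3 H:7
  + CH2OH → C:1 H:3 O:1
Element totals:
  C: 10
  H: 14
  O: 1

C10H14O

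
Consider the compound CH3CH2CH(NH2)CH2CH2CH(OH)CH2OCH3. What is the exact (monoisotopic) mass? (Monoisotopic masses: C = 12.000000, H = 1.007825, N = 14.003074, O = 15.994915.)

Atom tally by fragment:
  CH3 → C:1 H:3
  CH2 → C:1 H:2
  CH(NH2) → C:1 H:3 N:1
  CH2 → C:1 H:2
  CH2 → C:1 H:2
  CH(OH) → C:1 H:2 O:1
  CH2OCH3 → C:2 H:5 O:1
Element totals:
  C: 8
  H: 19
  N: 1
  O: 2
Molecular formula: C8H19NO2.
  M = 8(12.0) + 19(1.007825) + 14.003074 + 2(15.994915)
    = 96.000000 + 19.148675 + 14.003074 + 31.989830 = 161.141579

161.1416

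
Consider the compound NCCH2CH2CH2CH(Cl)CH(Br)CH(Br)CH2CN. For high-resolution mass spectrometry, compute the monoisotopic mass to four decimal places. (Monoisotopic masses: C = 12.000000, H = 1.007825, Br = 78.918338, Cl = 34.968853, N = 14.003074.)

339.8978

Atom tally by fragment:
  NCCH2 → C:2 H:2 N:1
  CH2 → C:1 H:2
  CH2 → C:1 H:2
  CH(Cl) → C:1 H:1 Cl:1
  CH(Br) → C:1 H:1 Br:1
  CH(Br) → C:1 H:1 Br:1
  CH2CN → C:2 H:2 N:1
Element totals:
  C: 9
  H: 11
  Br: 2
  Cl: 1
  N: 2
Molecular formula: C9H11Br2ClN2.
  M = 9(12.0) + 11(1.007825) + 2(78.918338) + 34.968853 + 2(14.003074)
    = 108.000000 + 11.086075 + 157.836676 + 34.968853 + 28.006148 = 339.897752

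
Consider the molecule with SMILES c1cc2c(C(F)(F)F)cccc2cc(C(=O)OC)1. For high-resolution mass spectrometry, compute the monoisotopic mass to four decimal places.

254.0555

Atom tally by fragment:
  naphthalene ring system core → C:10 H:8
  (− 2 ring H displaced by substituents)
  + CF3 → C:1 F:3
  + COOCH3 → C:2 H:3 O:2
Element totals:
  C: 13
  H: 9
  F: 3
  O: 2
Molecular formula: C13H9F3O2.
  M = 13(12.0) + 9(1.007825) + 3(18.998403) + 2(15.994915)
    = 156.000000 + 9.070425 + 56.995209 + 31.989830 = 254.055464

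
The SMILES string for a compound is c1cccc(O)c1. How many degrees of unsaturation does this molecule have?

Atom tally by fragment:
  benzene ring core → C:6 H:6
  (− 1 ring H displaced by substituents)
  + OH → O:1 H:1
Element totals:
  C: 6
  H: 6
  O: 1
Molecular formula: C6H6O.
DoU = (2C + 2 + N − H − X) / 2 = (2·6 + 2 + 0 − 6 − 0) / 2 = 4.

4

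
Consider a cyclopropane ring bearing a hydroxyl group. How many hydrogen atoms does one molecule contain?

Atom tally by fragment:
  cyclopropane ring core → C:3 H:6
  (− 1 ring H displaced by substituents)
  + OH → O:1 H:1
Element totals:
  C: 3
  H: 6
  O: 1

6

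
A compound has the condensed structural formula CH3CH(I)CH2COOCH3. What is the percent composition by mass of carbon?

26.34%

Element totals:
  C: 5
  H: 9
  I: 1
  O: 2
Molecular formula: C5H9IO2.
Molar mass = 228.029 g/mol.
Mass from C: 5 × 12.011 = 60.055 g/mol.
%C = 60.055 / 228.029 × 100 = 26.34%.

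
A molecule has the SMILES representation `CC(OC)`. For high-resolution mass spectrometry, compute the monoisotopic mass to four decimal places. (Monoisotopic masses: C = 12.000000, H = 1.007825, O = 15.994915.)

60.0575

Atom tally by fragment:
  CH3 → C:1 H:3
  CH2OCH3 → C:2 H:5 O:1
Element totals:
  C: 3
  H: 8
  O: 1
Molecular formula: C3H8O.
  M = 3(12.0) + 8(1.007825) + 15.994915
    = 36.000000 + 8.062600 + 15.994915 = 60.057515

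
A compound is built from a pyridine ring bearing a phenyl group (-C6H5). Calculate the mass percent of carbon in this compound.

Atom tally by fragment:
  pyridine ring core → C:5 H:5 N:1
  (− 1 ring H displaced by substituents)
  + C6H5 → C:6 H:5
Element totals:
  C: 11
  H: 9
  N: 1
Molecular formula: C11H9N.
Molar mass = 155.200 g/mol.
Mass from C: 11 × 12.011 = 132.121 g/mol.
%C = 132.121 / 155.200 × 100 = 85.13%.

85.13%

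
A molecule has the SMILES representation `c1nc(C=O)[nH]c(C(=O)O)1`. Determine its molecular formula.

Atom tally by fragment:
  imidazole ring core → C:3 H:4 N:2
  (− 2 ring H displaced by substituents)
  + CHO → C:1 H:1 O:1
  + COOH → C:1 H:1 O:2
Element totals:
  C: 5
  H: 4
  N: 2
  O: 3

C5H4N2O3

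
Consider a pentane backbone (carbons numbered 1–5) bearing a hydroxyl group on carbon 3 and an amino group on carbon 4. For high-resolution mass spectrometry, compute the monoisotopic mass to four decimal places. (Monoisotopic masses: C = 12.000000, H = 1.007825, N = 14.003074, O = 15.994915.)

103.0997

Atom tally by fragment:
  CH3 → C:1 H:3
  CH2 → C:1 H:2
  CH(OH) → C:1 H:2 O:1
  CH(NH2) → C:1 H:3 N:1
  CH3 → C:1 H:3
Element totals:
  C: 5
  H: 13
  N: 1
  O: 1
Molecular formula: C5H13NO.
  M = 5(12.0) + 13(1.007825) + 14.003074 + 15.994915
    = 60.000000 + 13.101725 + 14.003074 + 15.994915 = 103.099714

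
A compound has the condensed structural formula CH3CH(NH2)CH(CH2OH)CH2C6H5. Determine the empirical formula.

Atom tally by fragment:
  CH3 → C:1 H:3
  CH(NH2) → C:1 H:3 N:1
  CH(CH2OH) → C:2 H:4 O:1
  CH2C6H5 → C:7 H:7
Element totals:
  C: 11
  H: 17
  N: 1
  O: 1
Molecular formula: C11H17NO.
gcd of subscripts (11, 17, 1, 1) = 1, so the empirical formula equals the molecular formula.

C11H17NO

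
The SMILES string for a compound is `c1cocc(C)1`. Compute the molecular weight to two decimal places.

82.10 g/mol

Atom tally by fragment:
  furan ring core → C:4 H:4 O:1
  (− 1 ring H displaced by substituents)
  + CH3 → C:1 H:3
Element totals:
  C: 5
  H: 6
  O: 1
Molecular formula: C5H6O.
  M = 5(12.011) + 6(1.008) + 15.999
    = 60.055 + 6.048 + 15.999 = 82.102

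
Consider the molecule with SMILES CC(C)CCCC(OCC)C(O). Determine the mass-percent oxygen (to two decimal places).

18.36%

Atom tally by fragment:
  CH3 → C:1 H:3
  CH(CH3) → C:2 H:4
  CH2 → C:1 H:2
  CH2 → C:1 H:2
  CH2 → C:1 H:2
  CH(OC2H5) → C:3 H:6 O:1
  CH2OH → C:1 H:3 O:1
Element totals:
  C: 10
  H: 22
  O: 2
Molecular formula: C10H22O2.
Molar mass = 174.284 g/mol.
Mass from O: 2 × 15.999 = 31.998 g/mol.
%O = 31.998 / 174.284 × 100 = 18.36%.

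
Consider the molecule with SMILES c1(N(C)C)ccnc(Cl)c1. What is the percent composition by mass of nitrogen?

Atom tally by fragment:
  pyridine ring core → C:5 H:5 N:1
  (− 2 ring H displaced by substituents)
  + N(CH3)2 → N:1 C:2 H:6
  + Cl → Cl:1
Element totals:
  C: 7
  H: 9
  Cl: 1
  N: 2
Molecular formula: C7H9ClN2.
Molar mass = 156.613 g/mol.
Mass from N: 2 × 14.007 = 28.014 g/mol.
%N = 28.014 / 156.613 × 100 = 17.89%.

17.89%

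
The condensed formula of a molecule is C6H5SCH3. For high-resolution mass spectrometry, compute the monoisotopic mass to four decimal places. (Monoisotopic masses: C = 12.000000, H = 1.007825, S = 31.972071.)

Element totals:
  C: 7
  H: 8
  S: 1
Molecular formula: C7H8S.
  M = 7(12.0) + 8(1.007825) + 31.972071
    = 84.000000 + 8.062600 + 31.972071 = 124.034671

124.0347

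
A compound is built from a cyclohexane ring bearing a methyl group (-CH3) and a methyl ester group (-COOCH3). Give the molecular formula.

C9H16O2

Atom tally by fragment:
  cyclohexane ring core → C:6 H:12
  (− 2 ring H displaced by substituents)
  + CH3 → C:1 H:3
  + COOCH3 → C:2 H:3 O:2
Element totals:
  C: 9
  H: 16
  O: 2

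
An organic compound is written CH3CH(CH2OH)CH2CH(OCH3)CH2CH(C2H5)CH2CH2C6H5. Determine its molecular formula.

C18H30O2

Element totals:
  C: 18
  H: 30
  O: 2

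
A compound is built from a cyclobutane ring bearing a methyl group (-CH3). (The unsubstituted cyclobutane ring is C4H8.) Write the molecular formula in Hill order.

Atom tally by fragment:
  cyclobutane ring core → C:4 H:8
  (− 1 ring H displaced by substituents)
  + CH3 → C:1 H:3
Element totals:
  C: 5
  H: 10

C5H10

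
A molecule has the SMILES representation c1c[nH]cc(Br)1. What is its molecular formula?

C4H4BrN

Atom tally by fragment:
  pyrrole ring core → C:4 H:5 N:1
  (− 1 ring H displaced by substituents)
  + Br → Br:1
Element totals:
  C: 4
  H: 4
  Br: 1
  N: 1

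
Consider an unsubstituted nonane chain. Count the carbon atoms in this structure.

9

Atom tally by fragment:
  CH3 → C:1 H:3
  CH2 → C:1 H:2
  CH2 → C:1 H:2
  CH2 → C:1 H:2
  CH2 → C:1 H:2
  CH2 → C:1 H:2
  CH2 → C:1 H:2
  CH2 → C:1 H:2
  CH3 → C:1 H:3
Element totals:
  C: 9
  H: 20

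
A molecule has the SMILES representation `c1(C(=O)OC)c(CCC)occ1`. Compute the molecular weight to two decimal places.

Atom tally by fragment:
  furan ring core → C:4 H:4 O:1
  (− 2 ring H displaced by substituents)
  + COOCH3 → C:2 H:3 O:2
  + CH2CH2CH3 → C:3 H:7
Element totals:
  C: 9
  H: 12
  O: 3
Molecular formula: C9H12O3.
  M = 9(12.011) + 12(1.008) + 3(15.999)
    = 108.099 + 12.096 + 47.997 = 168.192

168.19 g/mol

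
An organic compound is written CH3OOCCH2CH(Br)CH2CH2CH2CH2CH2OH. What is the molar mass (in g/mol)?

Element totals:
  C: 9
  H: 17
  Br: 1
  O: 3
Molecular formula: C9H17BrO3.
  M = 9(12.011) + 17(1.008) + 79.904 + 3(15.999)
    = 108.099 + 17.136 + 79.904 + 47.997 = 253.136

253.14 g/mol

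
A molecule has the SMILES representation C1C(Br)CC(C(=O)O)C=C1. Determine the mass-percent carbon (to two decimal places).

Atom tally by fragment:
  cyclohexene ring core → C:6 H:10
  (− 2 ring H displaced by substituents)
  + Br → Br:1
  + COOH → C:1 H:1 O:2
Element totals:
  C: 7
  H: 9
  Br: 1
  O: 2
Molecular formula: C7H9BrO2.
Molar mass = 205.051 g/mol.
Mass from C: 7 × 12.011 = 84.077 g/mol.
%C = 84.077 / 205.051 × 100 = 41.00%.

41.00%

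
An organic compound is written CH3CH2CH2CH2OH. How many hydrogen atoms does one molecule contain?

10

Atom tally by fragment:
  CH3 → C:1 H:3
  CH2 → C:1 H:2
  CH2 → C:1 H:2
  CH2OH → C:1 H:3 O:1
Element totals:
  C: 4
  H: 10
  O: 1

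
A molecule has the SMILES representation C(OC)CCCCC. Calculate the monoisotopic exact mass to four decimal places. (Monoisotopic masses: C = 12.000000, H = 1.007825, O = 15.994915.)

Atom tally by fragment:
  CH3OCH2 → C:2 H:5 O:1
  CH2 → C:1 H:2
  CH2 → C:1 H:2
  CH2 → C:1 H:2
  CH2 → C:1 H:2
  CH3 → C:1 H:3
Element totals:
  C: 7
  H: 16
  O: 1
Molecular formula: C7H16O.
  M = 7(12.0) + 16(1.007825) + 15.994915
    = 84.000000 + 16.125200 + 15.994915 = 116.120115

116.1201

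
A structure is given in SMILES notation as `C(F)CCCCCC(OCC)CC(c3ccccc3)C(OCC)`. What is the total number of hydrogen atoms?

33

Atom tally by fragment:
  FCH2 → C:1 H:2 F:1
  CH2 → C:1 H:2
  CH2 → C:1 H:2
  CH2 → C:1 H:2
  CH2 → C:1 H:2
  CH2 → C:1 H:2
  CH(OC2H5) → C:3 H:6 O:1
  CH2 → C:1 H:2
  CH(C6H5) → C:7 H:6
  CH2OC2H5 → C:3 H:7 O:1
Element totals:
  C: 20
  H: 33
  F: 1
  O: 2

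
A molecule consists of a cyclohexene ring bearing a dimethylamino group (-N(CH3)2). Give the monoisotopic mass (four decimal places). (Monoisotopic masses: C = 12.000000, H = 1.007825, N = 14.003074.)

125.1204

Atom tally by fragment:
  cyclohexene ring core → C:6 H:10
  (− 1 ring H displaced by substituents)
  + N(CH3)2 → N:1 C:2 H:6
Element totals:
  C: 8
  H: 15
  N: 1
Molecular formula: C8H15N.
  M = 8(12.0) + 15(1.007825) + 14.003074
    = 96.000000 + 15.117375 + 14.003074 = 125.120449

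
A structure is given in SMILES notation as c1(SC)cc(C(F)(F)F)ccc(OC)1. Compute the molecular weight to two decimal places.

222.22 g/mol

Atom tally by fragment:
  benzene ring core → C:6 H:6
  (− 3 ring H displaced by substituents)
  + SCH3 → C:1 H:3 S:1
  + CF3 → C:1 F:3
  + OCH3 → C:1 H:3 O:1
Element totals:
  C: 9
  H: 9
  F: 3
  O: 1
  S: 1
Molecular formula: C9H9F3OS.
  M = 9(12.011) + 9(1.008) + 3(18.998) + 15.999 + 32.06
    = 108.099 + 9.072 + 56.994 + 15.999 + 32.060 = 222.224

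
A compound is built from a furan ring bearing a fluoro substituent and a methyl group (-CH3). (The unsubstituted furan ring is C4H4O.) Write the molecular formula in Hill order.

C5H5FO

Atom tally by fragment:
  furan ring core → C:4 H:4 O:1
  (− 2 ring H displaced by substituents)
  + F → F:1
  + CH3 → C:1 H:3
Element totals:
  C: 5
  H: 5
  F: 1
  O: 1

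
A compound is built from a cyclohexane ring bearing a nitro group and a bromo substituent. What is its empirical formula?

C6H10BrNO2

Atom tally by fragment:
  cyclohexane ring core → C:6 H:12
  (− 2 ring H displaced by substituents)
  + NO2 → N:1 O:2
  + Br → Br:1
Element totals:
  C: 6
  H: 10
  Br: 1
  N: 1
  O: 2
Molecular formula: C6H10BrNO2.
gcd of subscripts (1, 6, 10, 1, 2) = 1, so the empirical formula equals the molecular formula.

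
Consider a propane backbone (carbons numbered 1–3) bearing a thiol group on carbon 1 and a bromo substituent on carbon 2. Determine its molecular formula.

Atom tally by fragment:
  HSCH2 → C:1 H:3 S:1
  CH(Br) → C:1 H:1 Br:1
  CH3 → C:1 H:3
Element totals:
  C: 3
  H: 7
  Br: 1
  S: 1

C3H7BrS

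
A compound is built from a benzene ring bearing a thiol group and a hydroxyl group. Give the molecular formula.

C6H6OS

Atom tally by fragment:
  benzene ring core → C:6 H:6
  (− 2 ring H displaced by substituents)
  + SH → S:1 H:1
  + OH → O:1 H:1
Element totals:
  C: 6
  H: 6
  O: 1
  S: 1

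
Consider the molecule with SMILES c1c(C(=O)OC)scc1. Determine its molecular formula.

Atom tally by fragment:
  thiophene ring core → C:4 H:4 S:1
  (− 1 ring H displaced by substituents)
  + COOCH3 → C:2 H:3 O:2
Element totals:
  C: 6
  H: 6
  O: 2
  S: 1

C6H6O2S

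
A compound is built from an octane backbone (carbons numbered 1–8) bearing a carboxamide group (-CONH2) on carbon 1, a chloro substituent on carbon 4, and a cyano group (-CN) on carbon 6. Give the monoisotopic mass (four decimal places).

Atom tally by fragment:
  H2NOCCH2 → C:2 H:4 O:1 N:1
  CH2 → C:1 H:2
  CH2 → C:1 H:2
  CH(Cl) → C:1 H:1 Cl:1
  CH2 → C:1 H:2
  CH(CN) → C:2 H:1 N:1
  CH2 → C:1 H:2
  CH3 → C:1 H:3
Element totals:
  C: 10
  H: 17
  Cl: 1
  N: 2
  O: 1
Molecular formula: C10H17ClN2O.
  M = 10(12.0) + 17(1.007825) + 34.968853 + 2(14.003074) + 15.994915
    = 120.000000 + 17.133025 + 34.968853 + 28.006148 + 15.994915 = 216.102941

216.1029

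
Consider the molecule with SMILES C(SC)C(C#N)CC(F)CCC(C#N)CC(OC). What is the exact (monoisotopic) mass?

Atom tally by fragment:
  CH3SCH2 → C:2 H:5 S:1
  CH(CN) → C:2 H:1 N:1
  CH2 → C:1 H:2
  CH(F) → C:1 H:1 F:1
  CH2 → C:1 H:2
  CH2 → C:1 H:2
  CH(CN) → C:2 H:1 N:1
  CH2 → C:1 H:2
  CH2OCH3 → C:2 H:5 O:1
Element totals:
  C: 13
  H: 21
  F: 1
  N: 2
  O: 1
  S: 1
Molecular formula: C13H21FN2OS.
  M = 13(12.0) + 21(1.007825) + 18.998403 + 2(14.003074) + 15.994915 + 31.972071
    = 156.000000 + 21.164325 + 18.998403 + 28.006148 + 15.994915 + 31.972071 = 272.135862

272.1359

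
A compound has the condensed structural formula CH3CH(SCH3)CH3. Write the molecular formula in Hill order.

C4H10S

Element totals:
  C: 4
  H: 10
  S: 1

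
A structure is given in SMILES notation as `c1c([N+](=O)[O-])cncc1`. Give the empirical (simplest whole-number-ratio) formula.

Atom tally by fragment:
  pyridine ring core → C:5 H:5 N:1
  (− 1 ring H displaced by substituents)
  + NO2 → N:1 O:2
Element totals:
  C: 5
  H: 4
  N: 2
  O: 2
Molecular formula: C5H4N2O2.
gcd of subscripts (5, 4, 2, 2) = 1, so the empirical formula equals the molecular formula.

C5H4N2O2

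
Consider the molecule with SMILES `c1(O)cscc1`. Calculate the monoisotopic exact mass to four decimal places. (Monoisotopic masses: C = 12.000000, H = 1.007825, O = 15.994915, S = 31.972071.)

Atom tally by fragment:
  thiophene ring core → C:4 H:4 S:1
  (− 1 ring H displaced by substituents)
  + OH → O:1 H:1
Element totals:
  C: 4
  H: 4
  O: 1
  S: 1
Molecular formula: C4H4OS.
  M = 4(12.0) + 4(1.007825) + 15.994915 + 31.972071
    = 48.000000 + 4.031300 + 15.994915 + 31.972071 = 99.998286

99.9983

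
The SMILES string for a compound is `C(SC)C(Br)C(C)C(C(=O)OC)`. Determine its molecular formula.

C8H15BrO2S

Atom tally by fragment:
  CH3SCH2 → C:2 H:5 S:1
  CH(Br) → C:1 H:1 Br:1
  CH(CH3) → C:2 H:4
  CH2COOCH3 → C:3 H:5 O:2
Element totals:
  C: 8
  H: 15
  Br: 1
  O: 2
  S: 1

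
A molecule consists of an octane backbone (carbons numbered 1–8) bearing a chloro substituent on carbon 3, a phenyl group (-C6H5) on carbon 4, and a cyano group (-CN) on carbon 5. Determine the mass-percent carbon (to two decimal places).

Atom tally by fragment:
  CH3 → C:1 H:3
  CH2 → C:1 H:2
  CH(Cl) → C:1 H:1 Cl:1
  CH(C6H5) → C:7 H:6
  CH(CN) → C:2 H:1 N:1
  CH2 → C:1 H:2
  CH2 → C:1 H:2
  CH3 → C:1 H:3
Element totals:
  C: 15
  H: 20
  Cl: 1
  N: 1
Molecular formula: C15H20ClN.
Molar mass = 249.782 g/mol.
Mass from C: 15 × 12.011 = 180.165 g/mol.
%C = 180.165 / 249.782 × 100 = 72.13%.

72.13%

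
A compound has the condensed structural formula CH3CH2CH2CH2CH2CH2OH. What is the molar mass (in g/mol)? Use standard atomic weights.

Element totals:
  C: 6
  H: 14
  O: 1
Molecular formula: C6H14O.
  M = 6(12.011) + 14(1.008) + 15.999
    = 72.066 + 14.112 + 15.999 = 102.177

102.18 g/mol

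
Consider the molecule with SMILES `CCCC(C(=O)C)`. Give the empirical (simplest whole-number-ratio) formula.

C6H12O

Atom tally by fragment:
  CH3 → C:1 H:3
  CH2 → C:1 H:2
  CH2 → C:1 H:2
  CH2COCH3 → C:3 H:5 O:1
Element totals:
  C: 6
  H: 12
  O: 1
Molecular formula: C6H12O.
gcd of subscripts (6, 12, 1) = 1, so the empirical formula equals the molecular formula.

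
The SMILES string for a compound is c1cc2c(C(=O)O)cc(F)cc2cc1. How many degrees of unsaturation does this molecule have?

Atom tally by fragment:
  naphthalene ring system core → C:10 H:8
  (− 2 ring H displaced by substituents)
  + COOH → C:1 H:1 O:2
  + F → F:1
Element totals:
  C: 11
  H: 7
  F: 1
  O: 2
Molecular formula: C11H7FO2.
DoU = (2C + 2 + N − H − X) / 2 = (2·11 + 2 + 0 − 7 − 1) / 2 = 8.

8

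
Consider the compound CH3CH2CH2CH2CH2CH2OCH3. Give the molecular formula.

C7H16O

Atom tally by fragment:
  CH3 → C:1 H:3
  CH2 → C:1 H:2
  CH2 → C:1 H:2
  CH2 → C:1 H:2
  CH2 → C:1 H:2
  CH2OCH3 → C:2 H:5 O:1
Element totals:
  C: 7
  H: 16
  O: 1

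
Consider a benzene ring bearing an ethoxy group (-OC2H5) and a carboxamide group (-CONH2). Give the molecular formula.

Atom tally by fragment:
  benzene ring core → C:6 H:6
  (− 2 ring H displaced by substituents)
  + OC2H5 → C:2 H:5 O:1
  + CONH2 → C:1 H:2 O:1 N:1
Element totals:
  C: 9
  H: 11
  N: 1
  O: 2

C9H11NO2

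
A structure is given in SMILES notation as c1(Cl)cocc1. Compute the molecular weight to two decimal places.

Atom tally by fragment:
  furan ring core → C:4 H:4 O:1
  (− 1 ring H displaced by substituents)
  + Cl → Cl:1
Element totals:
  C: 4
  H: 3
  Cl: 1
  O: 1
Molecular formula: C4H3ClO.
  M = 4(12.011) + 3(1.008) + 35.45 + 15.999
    = 48.044 + 3.024 + 35.450 + 15.999 = 102.517

102.52 g/mol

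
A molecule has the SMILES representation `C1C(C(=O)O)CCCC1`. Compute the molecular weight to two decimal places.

Atom tally by fragment:
  cyclohexane ring core → C:6 H:12
  (− 1 ring H displaced by substituents)
  + COOH → C:1 H:1 O:2
Element totals:
  C: 7
  H: 12
  O: 2
Molecular formula: C7H12O2.
  M = 7(12.011) + 12(1.008) + 2(15.999)
    = 84.077 + 12.096 + 31.998 = 128.171

128.17 g/mol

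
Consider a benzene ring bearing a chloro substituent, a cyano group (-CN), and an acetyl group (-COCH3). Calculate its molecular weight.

Atom tally by fragment:
  benzene ring core → C:6 H:6
  (− 3 ring H displaced by substituents)
  + Cl → Cl:1
  + CN → C:1 N:1
  + COCH3 → C:2 H:3 O:1
Element totals:
  C: 9
  H: 6
  Cl: 1
  N: 1
  O: 1
Molecular formula: C9H6ClNO.
  M = 9(12.011) + 6(1.008) + 35.45 + 14.007 + 15.999
    = 108.099 + 6.048 + 35.450 + 14.007 + 15.999 = 179.603

179.60 g/mol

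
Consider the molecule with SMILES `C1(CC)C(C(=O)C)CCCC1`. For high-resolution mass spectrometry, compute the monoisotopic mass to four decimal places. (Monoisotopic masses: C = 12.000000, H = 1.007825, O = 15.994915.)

Atom tally by fragment:
  cyclohexane ring core → C:6 H:12
  (− 2 ring H displaced by substituents)
  + C2H5 → C:2 H:5
  + COCH3 → C:2 H:3 O:1
Element totals:
  C: 10
  H: 18
  O: 1
Molecular formula: C10H18O.
  M = 10(12.0) + 18(1.007825) + 15.994915
    = 120.000000 + 18.140850 + 15.994915 = 154.135765

154.1358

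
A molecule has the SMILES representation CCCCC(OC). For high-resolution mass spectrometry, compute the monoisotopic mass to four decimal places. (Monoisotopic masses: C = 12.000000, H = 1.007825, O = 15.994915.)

Atom tally by fragment:
  CH3 → C:1 H:3
  CH2 → C:1 H:2
  CH2 → C:1 H:2
  CH2 → C:1 H:2
  CH2OCH3 → C:2 H:5 O:1
Element totals:
  C: 6
  H: 14
  O: 1
Molecular formula: C6H14O.
  M = 6(12.0) + 14(1.007825) + 15.994915
    = 72.000000 + 14.109550 + 15.994915 = 102.104465

102.1045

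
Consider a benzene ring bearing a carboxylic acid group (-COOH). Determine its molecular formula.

C7H6O2

Atom tally by fragment:
  benzene ring core → C:6 H:6
  (− 1 ring H displaced by substituents)
  + COOH → C:1 H:1 O:2
Element totals:
  C: 7
  H: 6
  O: 2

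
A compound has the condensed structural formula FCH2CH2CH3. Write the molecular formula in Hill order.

Atom tally by fragment:
  FCH2 → C:1 H:2 F:1
  CH2 → C:1 H:2
  CH3 → C:1 H:3
Element totals:
  C: 3
  H: 7
  F: 1

C3H7F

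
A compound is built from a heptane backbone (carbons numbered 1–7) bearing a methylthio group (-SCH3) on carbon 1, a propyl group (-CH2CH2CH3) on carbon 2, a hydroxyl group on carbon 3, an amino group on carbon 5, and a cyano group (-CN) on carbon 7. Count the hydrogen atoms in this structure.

Atom tally by fragment:
  CH3SCH2 → C:2 H:5 S:1
  CH(CH2CH2CH3) → C:4 H:8
  CH(OH) → C:1 H:2 O:1
  CH2 → C:1 H:2
  CH(NH2) → C:1 H:3 N:1
  CH2 → C:1 H:2
  CH2CN → C:2 H:2 N:1
Element totals:
  C: 12
  H: 24
  N: 2
  O: 1
  S: 1

24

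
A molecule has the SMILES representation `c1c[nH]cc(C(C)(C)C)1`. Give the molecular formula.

C8H13N

Atom tally by fragment:
  pyrrole ring core → C:4 H:5 N:1
  (− 1 ring H displaced by substituents)
  + C(CH3)3 → C:4 H:9
Element totals:
  C: 8
  H: 13
  N: 1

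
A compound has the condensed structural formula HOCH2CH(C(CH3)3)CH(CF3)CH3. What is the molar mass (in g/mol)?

198.23 g/mol

Atom tally by fragment:
  HOCH2 → C:1 H:3 O:1
  CH(C(CH3)3) → C:5 H:10
  CH(CF3) → C:2 H:1 F:3
  CH3 → C:1 H:3
Element totals:
  C: 9
  H: 17
  F: 3
  O: 1
Molecular formula: C9H17F3O.
  M = 9(12.011) + 17(1.008) + 3(18.998) + 15.999
    = 108.099 + 17.136 + 56.994 + 15.999 = 198.228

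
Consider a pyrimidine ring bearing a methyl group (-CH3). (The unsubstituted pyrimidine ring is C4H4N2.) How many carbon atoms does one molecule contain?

Atom tally by fragment:
  pyrimidine ring core → C:4 H:4 N:2
  (− 1 ring H displaced by substituents)
  + CH3 → C:1 H:3
Element totals:
  C: 5
  H: 6
  N: 2

5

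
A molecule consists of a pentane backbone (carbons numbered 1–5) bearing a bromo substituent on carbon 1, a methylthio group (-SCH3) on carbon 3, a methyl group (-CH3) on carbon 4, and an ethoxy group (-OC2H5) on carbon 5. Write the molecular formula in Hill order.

Atom tally by fragment:
  BrCH2 → C:1 H:2 Br:1
  CH2 → C:1 H:2
  CH(SCH3) → C:2 H:4 S:1
  CH(CH3) → C:2 H:4
  CH2OC2H5 → C:3 H:7 O:1
Element totals:
  C: 9
  H: 19
  Br: 1
  O: 1
  S: 1

C9H19BrOS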